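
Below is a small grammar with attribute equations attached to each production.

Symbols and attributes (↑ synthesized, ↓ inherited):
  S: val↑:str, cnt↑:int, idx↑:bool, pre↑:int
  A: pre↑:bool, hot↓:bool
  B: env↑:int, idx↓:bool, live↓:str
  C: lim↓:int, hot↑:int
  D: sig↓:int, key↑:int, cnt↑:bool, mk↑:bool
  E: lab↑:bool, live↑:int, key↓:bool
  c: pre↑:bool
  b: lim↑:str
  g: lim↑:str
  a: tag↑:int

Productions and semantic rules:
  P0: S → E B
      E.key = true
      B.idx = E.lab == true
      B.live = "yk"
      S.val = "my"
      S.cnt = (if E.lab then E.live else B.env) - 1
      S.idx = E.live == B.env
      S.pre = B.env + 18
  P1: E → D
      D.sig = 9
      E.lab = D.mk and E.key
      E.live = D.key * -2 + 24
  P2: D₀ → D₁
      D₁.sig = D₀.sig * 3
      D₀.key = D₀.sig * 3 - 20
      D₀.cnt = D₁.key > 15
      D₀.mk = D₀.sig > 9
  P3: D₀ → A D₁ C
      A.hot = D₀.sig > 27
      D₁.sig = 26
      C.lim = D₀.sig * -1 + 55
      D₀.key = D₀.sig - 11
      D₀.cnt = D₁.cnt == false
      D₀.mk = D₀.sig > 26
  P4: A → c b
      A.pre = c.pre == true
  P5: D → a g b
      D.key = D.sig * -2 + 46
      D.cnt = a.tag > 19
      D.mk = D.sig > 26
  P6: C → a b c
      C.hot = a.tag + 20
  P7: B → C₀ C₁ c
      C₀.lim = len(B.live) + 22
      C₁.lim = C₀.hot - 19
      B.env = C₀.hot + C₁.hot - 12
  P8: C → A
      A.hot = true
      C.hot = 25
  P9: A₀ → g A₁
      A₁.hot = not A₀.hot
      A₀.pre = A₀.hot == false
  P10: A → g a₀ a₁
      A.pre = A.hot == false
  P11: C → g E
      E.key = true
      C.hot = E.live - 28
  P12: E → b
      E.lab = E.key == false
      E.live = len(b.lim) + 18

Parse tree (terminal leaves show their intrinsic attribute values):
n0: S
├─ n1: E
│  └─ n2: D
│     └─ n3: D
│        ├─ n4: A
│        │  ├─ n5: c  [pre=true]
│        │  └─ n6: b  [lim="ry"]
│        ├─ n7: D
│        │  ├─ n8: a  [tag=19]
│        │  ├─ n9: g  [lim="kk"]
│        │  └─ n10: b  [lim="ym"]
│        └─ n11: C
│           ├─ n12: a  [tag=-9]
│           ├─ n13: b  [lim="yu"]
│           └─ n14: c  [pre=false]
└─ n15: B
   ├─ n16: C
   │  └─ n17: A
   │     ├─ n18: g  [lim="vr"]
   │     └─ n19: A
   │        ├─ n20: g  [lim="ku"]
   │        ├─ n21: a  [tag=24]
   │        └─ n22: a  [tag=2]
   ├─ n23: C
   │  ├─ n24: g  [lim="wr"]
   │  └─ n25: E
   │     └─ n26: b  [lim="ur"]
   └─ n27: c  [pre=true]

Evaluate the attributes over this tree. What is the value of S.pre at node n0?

23

1. n1.key = true  [true]
2. n2.sig = 9  [9]
3. n3.sig = 27  [D₀.sig * 3]
4. n4.hot = false  [D₀.sig > 27]
5. n5.pre = true  [terminal]
6. n6.lim = "ry"  [terminal]
7. n4.pre = true  [c.pre == true]
8. n7.sig = 26  [26]
9. n8.tag = 19  [terminal]
10. n9.lim = "kk"  [terminal]
11. n10.lim = "ym"  [terminal]
12. n7.key = -6  [D.sig * -2 + 46]
13. n7.cnt = false  [a.tag > 19]
14. n7.mk = false  [D.sig > 26]
15. n11.lim = 28  [D₀.sig * -1 + 55]
16. n12.tag = -9  [terminal]
17. n13.lim = "yu"  [terminal]
18. n14.pre = false  [terminal]
19. n11.hot = 11  [a.tag + 20]
20. n3.key = 16  [D₀.sig - 11]
21. n3.cnt = true  [D₁.cnt == false]
22. n3.mk = true  [D₀.sig > 26]
23. n2.key = 7  [D₀.sig * 3 - 20]
24. n2.cnt = true  [D₁.key > 15]
25. n2.mk = false  [D₀.sig > 9]
26. n1.lab = false  [D.mk and E.key]
27. n1.live = 10  [D.key * -2 + 24]
28. n15.idx = false  [E.lab == true]
29. n15.live = "yk"  ["yk"]
30. n16.lim = 24  [len(B.live) + 22]
31. n17.hot = true  [true]
32. n18.lim = "vr"  [terminal]
33. n19.hot = false  [not A₀.hot]
34. n20.lim = "ku"  [terminal]
35. n21.tag = 24  [terminal]
36. n22.tag = 2  [terminal]
37. n19.pre = true  [A.hot == false]
38. n17.pre = false  [A₀.hot == false]
39. n16.hot = 25  [25]
40. n23.lim = 6  [C₀.hot - 19]
41. n24.lim = "wr"  [terminal]
42. n25.key = true  [true]
43. n26.lim = "ur"  [terminal]
44. n25.lab = false  [E.key == false]
45. n25.live = 20  [len(b.lim) + 18]
46. n23.hot = -8  [E.live - 28]
47. n27.pre = true  [terminal]
48. n15.env = 5  [C₀.hot + C₁.hot - 12]
49. n0.val = "my"  ["my"]
50. n0.cnt = 4  [(if E.lab then E.live else B.env) - 1]
51. n0.idx = false  [E.live == B.env]
52. n0.pre = 23  [B.env + 18]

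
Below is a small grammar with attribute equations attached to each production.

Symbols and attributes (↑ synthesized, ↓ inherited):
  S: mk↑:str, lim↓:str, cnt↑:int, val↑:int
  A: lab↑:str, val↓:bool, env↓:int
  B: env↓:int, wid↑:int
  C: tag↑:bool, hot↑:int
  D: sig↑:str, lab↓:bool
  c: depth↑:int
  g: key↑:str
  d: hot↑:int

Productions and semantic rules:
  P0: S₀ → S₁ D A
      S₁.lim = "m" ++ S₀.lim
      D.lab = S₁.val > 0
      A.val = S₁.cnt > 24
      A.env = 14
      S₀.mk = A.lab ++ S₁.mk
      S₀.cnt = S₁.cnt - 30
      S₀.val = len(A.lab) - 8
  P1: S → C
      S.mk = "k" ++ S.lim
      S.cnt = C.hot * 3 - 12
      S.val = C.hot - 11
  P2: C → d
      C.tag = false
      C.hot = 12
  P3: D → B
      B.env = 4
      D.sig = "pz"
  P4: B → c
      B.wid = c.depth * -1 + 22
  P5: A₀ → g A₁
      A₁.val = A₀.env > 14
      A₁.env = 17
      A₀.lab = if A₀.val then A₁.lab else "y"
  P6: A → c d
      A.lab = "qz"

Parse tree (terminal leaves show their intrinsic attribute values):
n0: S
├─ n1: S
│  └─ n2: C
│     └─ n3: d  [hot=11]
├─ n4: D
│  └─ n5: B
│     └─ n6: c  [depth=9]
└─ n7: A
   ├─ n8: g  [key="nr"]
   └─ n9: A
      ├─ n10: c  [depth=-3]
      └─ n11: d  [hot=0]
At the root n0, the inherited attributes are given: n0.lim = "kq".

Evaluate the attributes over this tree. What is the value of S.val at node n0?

-7

1. n0.lim = "kq"  [given at root]
2. n1.lim = "mkq"  ["m" ++ S₀.lim]
3. n3.hot = 11  [terminal]
4. n2.tag = false  [false]
5. n2.hot = 12  [12]
6. n1.mk = "kmkq"  ["k" ++ S.lim]
7. n1.cnt = 24  [C.hot * 3 - 12]
8. n1.val = 1  [C.hot - 11]
9. n4.lab = true  [S₁.val > 0]
10. n5.env = 4  [4]
11. n6.depth = 9  [terminal]
12. n5.wid = 13  [c.depth * -1 + 22]
13. n4.sig = "pz"  ["pz"]
14. n7.val = false  [S₁.cnt > 24]
15. n7.env = 14  [14]
16. n8.key = "nr"  [terminal]
17. n9.val = false  [A₀.env > 14]
18. n9.env = 17  [17]
19. n10.depth = -3  [terminal]
20. n11.hot = 0  [terminal]
21. n9.lab = "qz"  ["qz"]
22. n7.lab = "y"  [if A₀.val then A₁.lab else "y"]
23. n0.mk = "ykmkq"  [A.lab ++ S₁.mk]
24. n0.cnt = -6  [S₁.cnt - 30]
25. n0.val = -7  [len(A.lab) - 8]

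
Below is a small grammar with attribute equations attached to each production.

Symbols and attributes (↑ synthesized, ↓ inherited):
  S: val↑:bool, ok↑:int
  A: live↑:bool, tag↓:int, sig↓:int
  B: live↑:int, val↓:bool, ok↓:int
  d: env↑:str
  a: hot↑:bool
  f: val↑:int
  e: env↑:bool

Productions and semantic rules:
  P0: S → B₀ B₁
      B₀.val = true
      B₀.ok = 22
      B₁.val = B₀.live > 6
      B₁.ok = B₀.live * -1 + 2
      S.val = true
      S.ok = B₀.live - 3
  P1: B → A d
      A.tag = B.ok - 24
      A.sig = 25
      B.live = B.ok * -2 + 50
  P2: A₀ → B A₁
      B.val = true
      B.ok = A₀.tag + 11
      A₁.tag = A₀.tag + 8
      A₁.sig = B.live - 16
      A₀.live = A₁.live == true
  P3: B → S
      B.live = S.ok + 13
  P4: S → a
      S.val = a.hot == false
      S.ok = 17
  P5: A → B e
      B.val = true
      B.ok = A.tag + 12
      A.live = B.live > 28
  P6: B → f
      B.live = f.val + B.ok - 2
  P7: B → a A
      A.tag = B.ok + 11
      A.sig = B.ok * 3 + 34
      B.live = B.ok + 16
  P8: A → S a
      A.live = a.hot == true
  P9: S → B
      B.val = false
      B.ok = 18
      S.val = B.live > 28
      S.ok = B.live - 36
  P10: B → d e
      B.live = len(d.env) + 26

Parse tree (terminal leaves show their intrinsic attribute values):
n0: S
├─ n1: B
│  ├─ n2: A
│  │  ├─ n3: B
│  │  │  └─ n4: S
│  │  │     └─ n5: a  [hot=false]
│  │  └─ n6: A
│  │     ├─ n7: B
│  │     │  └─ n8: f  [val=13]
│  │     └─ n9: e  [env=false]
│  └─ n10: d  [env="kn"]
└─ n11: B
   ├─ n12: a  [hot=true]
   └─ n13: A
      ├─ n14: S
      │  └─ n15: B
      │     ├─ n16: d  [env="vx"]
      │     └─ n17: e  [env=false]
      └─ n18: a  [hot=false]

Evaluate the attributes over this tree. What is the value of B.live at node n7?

1. n1.val = true  [true]
2. n1.ok = 22  [22]
3. n2.tag = -2  [B.ok - 24]
4. n2.sig = 25  [25]
5. n3.val = true  [true]
6. n3.ok = 9  [A₀.tag + 11]
7. n5.hot = false  [terminal]
8. n4.val = true  [a.hot == false]
9. n4.ok = 17  [17]
10. n3.live = 30  [S.ok + 13]
11. n6.tag = 6  [A₀.tag + 8]
12. n6.sig = 14  [B.live - 16]
13. n7.val = true  [true]
14. n7.ok = 18  [A.tag + 12]
15. n8.val = 13  [terminal]
16. n7.live = 29  [f.val + B.ok - 2]
17. n9.env = false  [terminal]
18. n6.live = true  [B.live > 28]
19. n2.live = true  [A₁.live == true]
20. n10.env = "kn"  [terminal]
21. n1.live = 6  [B.ok * -2 + 50]
22. n11.val = false  [B₀.live > 6]
23. n11.ok = -4  [B₀.live * -1 + 2]
24. n12.hot = true  [terminal]
25. n13.tag = 7  [B.ok + 11]
26. n13.sig = 22  [B.ok * 3 + 34]
27. n15.val = false  [false]
28. n15.ok = 18  [18]
29. n16.env = "vx"  [terminal]
30. n17.env = false  [terminal]
31. n15.live = 28  [len(d.env) + 26]
32. n14.val = false  [B.live > 28]
33. n14.ok = -8  [B.live - 36]
34. n18.hot = false  [terminal]
35. n13.live = false  [a.hot == true]
36. n11.live = 12  [B.ok + 16]
37. n0.val = true  [true]
38. n0.ok = 3  [B₀.live - 3]

29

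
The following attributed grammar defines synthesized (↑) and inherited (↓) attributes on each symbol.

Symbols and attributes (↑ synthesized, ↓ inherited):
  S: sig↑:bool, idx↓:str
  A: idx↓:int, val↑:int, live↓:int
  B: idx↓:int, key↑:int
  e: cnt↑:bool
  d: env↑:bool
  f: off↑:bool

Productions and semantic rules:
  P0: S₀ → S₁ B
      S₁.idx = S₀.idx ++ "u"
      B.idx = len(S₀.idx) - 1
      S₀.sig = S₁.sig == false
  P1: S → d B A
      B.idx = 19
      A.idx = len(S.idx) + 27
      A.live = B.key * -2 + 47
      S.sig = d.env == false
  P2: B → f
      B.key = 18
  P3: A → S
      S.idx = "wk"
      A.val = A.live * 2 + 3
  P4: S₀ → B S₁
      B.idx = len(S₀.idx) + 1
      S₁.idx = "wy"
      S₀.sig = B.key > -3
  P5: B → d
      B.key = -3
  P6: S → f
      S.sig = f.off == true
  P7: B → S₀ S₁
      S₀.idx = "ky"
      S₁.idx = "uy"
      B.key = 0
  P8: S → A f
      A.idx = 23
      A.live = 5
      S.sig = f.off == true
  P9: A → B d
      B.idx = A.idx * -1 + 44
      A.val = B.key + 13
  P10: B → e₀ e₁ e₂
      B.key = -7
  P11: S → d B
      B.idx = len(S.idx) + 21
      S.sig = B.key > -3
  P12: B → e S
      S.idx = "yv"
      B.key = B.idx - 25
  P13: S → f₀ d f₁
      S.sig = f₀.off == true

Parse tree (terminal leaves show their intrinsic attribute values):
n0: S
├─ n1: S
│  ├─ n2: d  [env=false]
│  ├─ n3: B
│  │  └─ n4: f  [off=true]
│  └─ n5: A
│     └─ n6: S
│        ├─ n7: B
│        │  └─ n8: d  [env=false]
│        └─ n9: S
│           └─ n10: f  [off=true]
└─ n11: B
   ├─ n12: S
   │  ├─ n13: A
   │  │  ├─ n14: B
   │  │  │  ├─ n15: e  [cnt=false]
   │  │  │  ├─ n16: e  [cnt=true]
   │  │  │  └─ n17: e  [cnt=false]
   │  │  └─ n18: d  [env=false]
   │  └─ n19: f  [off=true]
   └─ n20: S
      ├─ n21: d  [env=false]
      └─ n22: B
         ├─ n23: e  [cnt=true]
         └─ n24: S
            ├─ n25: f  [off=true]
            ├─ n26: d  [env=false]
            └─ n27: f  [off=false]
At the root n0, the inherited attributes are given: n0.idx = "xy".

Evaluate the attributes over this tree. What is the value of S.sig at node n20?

1. n0.idx = "xy"  [given at root]
2. n1.idx = "xyu"  [S₀.idx ++ "u"]
3. n2.env = false  [terminal]
4. n3.idx = 19  [19]
5. n4.off = true  [terminal]
6. n3.key = 18  [18]
7. n5.idx = 30  [len(S.idx) + 27]
8. n5.live = 11  [B.key * -2 + 47]
9. n6.idx = "wk"  ["wk"]
10. n7.idx = 3  [len(S₀.idx) + 1]
11. n8.env = false  [terminal]
12. n7.key = -3  [-3]
13. n9.idx = "wy"  ["wy"]
14. n10.off = true  [terminal]
15. n9.sig = true  [f.off == true]
16. n6.sig = false  [B.key > -3]
17. n5.val = 25  [A.live * 2 + 3]
18. n1.sig = true  [d.env == false]
19. n11.idx = 1  [len(S₀.idx) - 1]
20. n12.idx = "ky"  ["ky"]
21. n13.idx = 23  [23]
22. n13.live = 5  [5]
23. n14.idx = 21  [A.idx * -1 + 44]
24. n15.cnt = false  [terminal]
25. n16.cnt = true  [terminal]
26. n17.cnt = false  [terminal]
27. n14.key = -7  [-7]
28. n18.env = false  [terminal]
29. n13.val = 6  [B.key + 13]
30. n19.off = true  [terminal]
31. n12.sig = true  [f.off == true]
32. n20.idx = "uy"  ["uy"]
33. n21.env = false  [terminal]
34. n22.idx = 23  [len(S.idx) + 21]
35. n23.cnt = true  [terminal]
36. n24.idx = "yv"  ["yv"]
37. n25.off = true  [terminal]
38. n26.env = false  [terminal]
39. n27.off = false  [terminal]
40. n24.sig = true  [f₀.off == true]
41. n22.key = -2  [B.idx - 25]
42. n20.sig = true  [B.key > -3]
43. n11.key = 0  [0]
44. n0.sig = false  [S₁.sig == false]

true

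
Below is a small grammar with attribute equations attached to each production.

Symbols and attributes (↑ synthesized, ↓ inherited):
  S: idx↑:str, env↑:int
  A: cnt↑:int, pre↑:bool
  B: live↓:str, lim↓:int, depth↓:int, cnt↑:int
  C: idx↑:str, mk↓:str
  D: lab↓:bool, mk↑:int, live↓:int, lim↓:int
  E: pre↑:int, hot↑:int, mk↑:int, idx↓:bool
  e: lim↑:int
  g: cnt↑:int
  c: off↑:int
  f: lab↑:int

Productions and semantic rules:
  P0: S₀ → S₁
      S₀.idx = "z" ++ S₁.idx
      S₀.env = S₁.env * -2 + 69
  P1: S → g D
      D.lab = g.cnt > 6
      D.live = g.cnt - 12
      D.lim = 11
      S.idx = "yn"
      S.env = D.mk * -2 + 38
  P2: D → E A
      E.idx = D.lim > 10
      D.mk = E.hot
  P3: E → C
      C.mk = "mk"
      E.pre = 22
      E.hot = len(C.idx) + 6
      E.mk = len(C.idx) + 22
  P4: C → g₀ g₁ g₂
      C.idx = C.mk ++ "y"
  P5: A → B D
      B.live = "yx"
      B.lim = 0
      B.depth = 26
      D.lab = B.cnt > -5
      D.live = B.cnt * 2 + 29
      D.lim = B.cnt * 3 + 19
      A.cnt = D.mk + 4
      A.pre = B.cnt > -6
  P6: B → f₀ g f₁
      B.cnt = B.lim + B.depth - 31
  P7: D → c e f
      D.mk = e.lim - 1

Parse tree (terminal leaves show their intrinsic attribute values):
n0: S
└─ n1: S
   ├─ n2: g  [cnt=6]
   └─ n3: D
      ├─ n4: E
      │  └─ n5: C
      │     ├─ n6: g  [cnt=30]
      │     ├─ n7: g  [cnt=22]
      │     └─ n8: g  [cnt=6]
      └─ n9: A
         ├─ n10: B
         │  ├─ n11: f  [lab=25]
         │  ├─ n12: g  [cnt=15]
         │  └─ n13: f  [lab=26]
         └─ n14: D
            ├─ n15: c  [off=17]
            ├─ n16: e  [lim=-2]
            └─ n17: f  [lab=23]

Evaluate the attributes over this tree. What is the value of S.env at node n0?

1. n2.cnt = 6  [terminal]
2. n3.lab = false  [g.cnt > 6]
3. n3.live = -6  [g.cnt - 12]
4. n3.lim = 11  [11]
5. n4.idx = true  [D.lim > 10]
6. n5.mk = "mk"  ["mk"]
7. n6.cnt = 30  [terminal]
8. n7.cnt = 22  [terminal]
9. n8.cnt = 6  [terminal]
10. n5.idx = "mky"  [C.mk ++ "y"]
11. n4.pre = 22  [22]
12. n4.hot = 9  [len(C.idx) + 6]
13. n4.mk = 25  [len(C.idx) + 22]
14. n10.live = "yx"  ["yx"]
15. n10.lim = 0  [0]
16. n10.depth = 26  [26]
17. n11.lab = 25  [terminal]
18. n12.cnt = 15  [terminal]
19. n13.lab = 26  [terminal]
20. n10.cnt = -5  [B.lim + B.depth - 31]
21. n14.lab = false  [B.cnt > -5]
22. n14.live = 19  [B.cnt * 2 + 29]
23. n14.lim = 4  [B.cnt * 3 + 19]
24. n15.off = 17  [terminal]
25. n16.lim = -2  [terminal]
26. n17.lab = 23  [terminal]
27. n14.mk = -3  [e.lim - 1]
28. n9.cnt = 1  [D.mk + 4]
29. n9.pre = true  [B.cnt > -6]
30. n3.mk = 9  [E.hot]
31. n1.idx = "yn"  ["yn"]
32. n1.env = 20  [D.mk * -2 + 38]
33. n0.idx = "zyn"  ["z" ++ S₁.idx]
34. n0.env = 29  [S₁.env * -2 + 69]

29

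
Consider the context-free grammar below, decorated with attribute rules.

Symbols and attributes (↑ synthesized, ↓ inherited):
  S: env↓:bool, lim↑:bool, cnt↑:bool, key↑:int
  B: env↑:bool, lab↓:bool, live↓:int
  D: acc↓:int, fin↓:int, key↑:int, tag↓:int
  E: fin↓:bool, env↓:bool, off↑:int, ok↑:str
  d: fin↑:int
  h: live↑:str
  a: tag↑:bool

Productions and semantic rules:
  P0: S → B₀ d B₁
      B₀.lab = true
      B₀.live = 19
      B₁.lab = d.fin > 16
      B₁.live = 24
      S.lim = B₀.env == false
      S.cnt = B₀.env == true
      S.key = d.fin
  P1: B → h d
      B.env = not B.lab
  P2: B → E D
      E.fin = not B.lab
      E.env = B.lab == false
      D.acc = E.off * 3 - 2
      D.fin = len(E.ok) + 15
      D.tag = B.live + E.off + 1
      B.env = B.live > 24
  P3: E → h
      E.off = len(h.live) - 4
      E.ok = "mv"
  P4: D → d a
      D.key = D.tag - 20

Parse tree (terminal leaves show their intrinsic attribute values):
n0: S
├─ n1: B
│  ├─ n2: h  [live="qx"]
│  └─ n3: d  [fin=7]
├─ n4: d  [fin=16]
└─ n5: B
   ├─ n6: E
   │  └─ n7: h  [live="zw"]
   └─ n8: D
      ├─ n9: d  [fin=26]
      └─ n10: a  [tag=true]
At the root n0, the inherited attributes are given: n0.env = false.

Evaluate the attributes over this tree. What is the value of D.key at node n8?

1. n0.env = false  [given at root]
2. n1.lab = true  [true]
3. n1.live = 19  [19]
4. n2.live = "qx"  [terminal]
5. n3.fin = 7  [terminal]
6. n1.env = false  [not B.lab]
7. n4.fin = 16  [terminal]
8. n5.lab = false  [d.fin > 16]
9. n5.live = 24  [24]
10. n6.fin = true  [not B.lab]
11. n6.env = true  [B.lab == false]
12. n7.live = "zw"  [terminal]
13. n6.off = -2  [len(h.live) - 4]
14. n6.ok = "mv"  ["mv"]
15. n8.acc = -8  [E.off * 3 - 2]
16. n8.fin = 17  [len(E.ok) + 15]
17. n8.tag = 23  [B.live + E.off + 1]
18. n9.fin = 26  [terminal]
19. n10.tag = true  [terminal]
20. n8.key = 3  [D.tag - 20]
21. n5.env = false  [B.live > 24]
22. n0.lim = true  [B₀.env == false]
23. n0.cnt = false  [B₀.env == true]
24. n0.key = 16  [d.fin]

3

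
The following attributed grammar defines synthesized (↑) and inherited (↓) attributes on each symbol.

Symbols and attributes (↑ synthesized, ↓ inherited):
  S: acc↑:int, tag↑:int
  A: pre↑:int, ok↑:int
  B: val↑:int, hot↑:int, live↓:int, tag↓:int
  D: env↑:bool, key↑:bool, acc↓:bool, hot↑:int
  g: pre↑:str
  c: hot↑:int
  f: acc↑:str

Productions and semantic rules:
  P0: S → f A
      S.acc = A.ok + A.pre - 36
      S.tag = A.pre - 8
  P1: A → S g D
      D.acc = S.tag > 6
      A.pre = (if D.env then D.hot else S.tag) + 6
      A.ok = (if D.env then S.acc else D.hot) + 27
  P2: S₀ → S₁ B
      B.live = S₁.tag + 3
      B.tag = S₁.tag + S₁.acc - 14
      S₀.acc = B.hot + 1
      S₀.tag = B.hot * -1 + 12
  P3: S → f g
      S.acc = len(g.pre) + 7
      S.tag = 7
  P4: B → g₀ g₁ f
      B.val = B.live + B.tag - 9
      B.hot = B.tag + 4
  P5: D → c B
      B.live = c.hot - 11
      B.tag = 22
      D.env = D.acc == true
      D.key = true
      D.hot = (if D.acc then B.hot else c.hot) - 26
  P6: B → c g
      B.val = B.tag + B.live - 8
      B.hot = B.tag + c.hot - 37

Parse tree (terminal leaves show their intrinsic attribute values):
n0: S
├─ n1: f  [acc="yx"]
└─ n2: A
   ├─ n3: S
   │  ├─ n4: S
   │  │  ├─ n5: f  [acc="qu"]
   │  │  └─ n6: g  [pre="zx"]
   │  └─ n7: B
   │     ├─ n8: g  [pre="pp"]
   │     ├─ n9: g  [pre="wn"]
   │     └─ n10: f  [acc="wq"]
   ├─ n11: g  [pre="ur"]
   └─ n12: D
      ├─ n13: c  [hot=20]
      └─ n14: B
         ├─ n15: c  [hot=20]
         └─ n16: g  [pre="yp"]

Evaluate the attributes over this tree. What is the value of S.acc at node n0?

1. n1.acc = "yx"  [terminal]
2. n5.acc = "qu"  [terminal]
3. n6.pre = "zx"  [terminal]
4. n4.acc = 9  [len(g.pre) + 7]
5. n4.tag = 7  [7]
6. n7.live = 10  [S₁.tag + 3]
7. n7.tag = 2  [S₁.tag + S₁.acc - 14]
8. n8.pre = "pp"  [terminal]
9. n9.pre = "wn"  [terminal]
10. n10.acc = "wq"  [terminal]
11. n7.val = 3  [B.live + B.tag - 9]
12. n7.hot = 6  [B.tag + 4]
13. n3.acc = 7  [B.hot + 1]
14. n3.tag = 6  [B.hot * -1 + 12]
15. n11.pre = "ur"  [terminal]
16. n12.acc = false  [S.tag > 6]
17. n13.hot = 20  [terminal]
18. n14.live = 9  [c.hot - 11]
19. n14.tag = 22  [22]
20. n15.hot = 20  [terminal]
21. n16.pre = "yp"  [terminal]
22. n14.val = 23  [B.tag + B.live - 8]
23. n14.hot = 5  [B.tag + c.hot - 37]
24. n12.env = false  [D.acc == true]
25. n12.key = true  [true]
26. n12.hot = -6  [(if D.acc then B.hot else c.hot) - 26]
27. n2.pre = 12  [(if D.env then D.hot else S.tag) + 6]
28. n2.ok = 21  [(if D.env then S.acc else D.hot) + 27]
29. n0.acc = -3  [A.ok + A.pre - 36]
30. n0.tag = 4  [A.pre - 8]

-3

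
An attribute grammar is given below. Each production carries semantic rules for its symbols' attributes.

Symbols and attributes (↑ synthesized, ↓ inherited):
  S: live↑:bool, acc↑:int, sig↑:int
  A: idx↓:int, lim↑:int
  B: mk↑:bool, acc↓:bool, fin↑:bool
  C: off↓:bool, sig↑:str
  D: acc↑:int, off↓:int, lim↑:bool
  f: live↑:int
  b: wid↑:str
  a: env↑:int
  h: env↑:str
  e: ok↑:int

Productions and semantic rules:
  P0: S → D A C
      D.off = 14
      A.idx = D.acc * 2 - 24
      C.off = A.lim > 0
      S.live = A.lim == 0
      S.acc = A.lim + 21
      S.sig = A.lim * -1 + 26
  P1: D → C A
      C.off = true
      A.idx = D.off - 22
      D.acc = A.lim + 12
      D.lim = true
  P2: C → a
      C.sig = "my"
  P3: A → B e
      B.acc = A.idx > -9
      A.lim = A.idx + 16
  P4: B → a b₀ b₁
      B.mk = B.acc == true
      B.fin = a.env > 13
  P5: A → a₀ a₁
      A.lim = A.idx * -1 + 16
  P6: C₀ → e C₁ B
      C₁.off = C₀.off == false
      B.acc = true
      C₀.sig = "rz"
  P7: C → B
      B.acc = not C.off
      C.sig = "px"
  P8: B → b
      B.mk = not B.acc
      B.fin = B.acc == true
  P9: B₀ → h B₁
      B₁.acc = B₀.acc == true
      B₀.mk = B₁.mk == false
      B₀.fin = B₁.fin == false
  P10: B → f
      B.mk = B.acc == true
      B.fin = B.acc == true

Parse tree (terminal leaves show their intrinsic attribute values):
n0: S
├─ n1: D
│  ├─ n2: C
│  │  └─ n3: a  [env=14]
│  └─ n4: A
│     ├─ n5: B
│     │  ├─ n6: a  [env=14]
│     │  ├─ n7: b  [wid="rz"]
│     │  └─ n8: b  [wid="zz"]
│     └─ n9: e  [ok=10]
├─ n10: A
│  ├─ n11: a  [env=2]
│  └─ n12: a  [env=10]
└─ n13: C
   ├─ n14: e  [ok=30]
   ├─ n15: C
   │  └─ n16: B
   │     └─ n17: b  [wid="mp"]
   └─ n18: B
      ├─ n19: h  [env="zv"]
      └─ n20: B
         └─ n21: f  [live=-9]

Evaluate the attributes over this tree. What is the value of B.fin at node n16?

1. n1.off = 14  [14]
2. n2.off = true  [true]
3. n3.env = 14  [terminal]
4. n2.sig = "my"  ["my"]
5. n4.idx = -8  [D.off - 22]
6. n5.acc = true  [A.idx > -9]
7. n6.env = 14  [terminal]
8. n7.wid = "rz"  [terminal]
9. n8.wid = "zz"  [terminal]
10. n5.mk = true  [B.acc == true]
11. n5.fin = true  [a.env > 13]
12. n9.ok = 10  [terminal]
13. n4.lim = 8  [A.idx + 16]
14. n1.acc = 20  [A.lim + 12]
15. n1.lim = true  [true]
16. n10.idx = 16  [D.acc * 2 - 24]
17. n11.env = 2  [terminal]
18. n12.env = 10  [terminal]
19. n10.lim = 0  [A.idx * -1 + 16]
20. n13.off = false  [A.lim > 0]
21. n14.ok = 30  [terminal]
22. n15.off = true  [C₀.off == false]
23. n16.acc = false  [not C.off]
24. n17.wid = "mp"  [terminal]
25. n16.mk = true  [not B.acc]
26. n16.fin = false  [B.acc == true]
27. n15.sig = "px"  ["px"]
28. n18.acc = true  [true]
29. n19.env = "zv"  [terminal]
30. n20.acc = true  [B₀.acc == true]
31. n21.live = -9  [terminal]
32. n20.mk = true  [B.acc == true]
33. n20.fin = true  [B.acc == true]
34. n18.mk = false  [B₁.mk == false]
35. n18.fin = false  [B₁.fin == false]
36. n13.sig = "rz"  ["rz"]
37. n0.live = true  [A.lim == 0]
38. n0.acc = 21  [A.lim + 21]
39. n0.sig = 26  [A.lim * -1 + 26]

false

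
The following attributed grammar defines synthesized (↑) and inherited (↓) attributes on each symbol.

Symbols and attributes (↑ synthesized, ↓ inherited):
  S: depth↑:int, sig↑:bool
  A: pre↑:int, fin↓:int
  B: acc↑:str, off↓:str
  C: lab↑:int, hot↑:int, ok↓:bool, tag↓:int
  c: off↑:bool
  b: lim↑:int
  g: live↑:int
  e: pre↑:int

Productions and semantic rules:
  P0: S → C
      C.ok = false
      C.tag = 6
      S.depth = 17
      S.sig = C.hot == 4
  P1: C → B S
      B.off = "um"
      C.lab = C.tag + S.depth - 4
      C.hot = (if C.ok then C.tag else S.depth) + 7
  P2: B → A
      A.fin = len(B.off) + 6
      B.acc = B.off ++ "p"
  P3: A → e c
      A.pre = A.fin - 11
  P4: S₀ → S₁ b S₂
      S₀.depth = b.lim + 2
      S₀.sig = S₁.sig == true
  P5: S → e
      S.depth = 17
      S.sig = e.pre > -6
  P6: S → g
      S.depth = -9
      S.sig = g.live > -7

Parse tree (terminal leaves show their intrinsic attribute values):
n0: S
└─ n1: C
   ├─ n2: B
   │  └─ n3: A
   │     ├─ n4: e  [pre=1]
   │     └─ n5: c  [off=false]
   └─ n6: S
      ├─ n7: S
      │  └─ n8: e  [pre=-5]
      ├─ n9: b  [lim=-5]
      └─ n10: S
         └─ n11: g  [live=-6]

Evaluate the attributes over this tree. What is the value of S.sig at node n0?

true

1. n1.ok = false  [false]
2. n1.tag = 6  [6]
3. n2.off = "um"  ["um"]
4. n3.fin = 8  [len(B.off) + 6]
5. n4.pre = 1  [terminal]
6. n5.off = false  [terminal]
7. n3.pre = -3  [A.fin - 11]
8. n2.acc = "ump"  [B.off ++ "p"]
9. n8.pre = -5  [terminal]
10. n7.depth = 17  [17]
11. n7.sig = true  [e.pre > -6]
12. n9.lim = -5  [terminal]
13. n11.live = -6  [terminal]
14. n10.depth = -9  [-9]
15. n10.sig = true  [g.live > -7]
16. n6.depth = -3  [b.lim + 2]
17. n6.sig = true  [S₁.sig == true]
18. n1.lab = -1  [C.tag + S.depth - 4]
19. n1.hot = 4  [(if C.ok then C.tag else S.depth) + 7]
20. n0.depth = 17  [17]
21. n0.sig = true  [C.hot == 4]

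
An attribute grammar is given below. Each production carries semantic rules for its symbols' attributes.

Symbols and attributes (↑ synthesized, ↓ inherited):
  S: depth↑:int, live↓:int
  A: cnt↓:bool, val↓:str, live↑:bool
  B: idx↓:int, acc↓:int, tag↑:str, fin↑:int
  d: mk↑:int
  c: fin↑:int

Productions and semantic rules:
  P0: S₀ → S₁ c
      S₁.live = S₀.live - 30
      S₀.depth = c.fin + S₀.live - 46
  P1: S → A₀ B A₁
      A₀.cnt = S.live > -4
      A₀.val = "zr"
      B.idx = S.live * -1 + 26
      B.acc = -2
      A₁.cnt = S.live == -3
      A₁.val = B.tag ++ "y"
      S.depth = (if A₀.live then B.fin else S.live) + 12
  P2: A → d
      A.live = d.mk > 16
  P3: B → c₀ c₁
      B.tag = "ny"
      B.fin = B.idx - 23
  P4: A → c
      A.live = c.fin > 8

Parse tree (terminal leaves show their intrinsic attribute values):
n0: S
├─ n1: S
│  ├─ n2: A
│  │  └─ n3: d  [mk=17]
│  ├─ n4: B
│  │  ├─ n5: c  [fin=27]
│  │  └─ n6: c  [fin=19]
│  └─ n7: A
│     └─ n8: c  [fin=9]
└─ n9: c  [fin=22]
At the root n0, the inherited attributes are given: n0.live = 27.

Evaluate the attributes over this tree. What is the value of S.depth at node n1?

18

1. n0.live = 27  [given at root]
2. n1.live = -3  [S₀.live - 30]
3. n2.cnt = true  [S.live > -4]
4. n2.val = "zr"  ["zr"]
5. n3.mk = 17  [terminal]
6. n2.live = true  [d.mk > 16]
7. n4.idx = 29  [S.live * -1 + 26]
8. n4.acc = -2  [-2]
9. n5.fin = 27  [terminal]
10. n6.fin = 19  [terminal]
11. n4.tag = "ny"  ["ny"]
12. n4.fin = 6  [B.idx - 23]
13. n7.cnt = true  [S.live == -3]
14. n7.val = "nyy"  [B.tag ++ "y"]
15. n8.fin = 9  [terminal]
16. n7.live = true  [c.fin > 8]
17. n1.depth = 18  [(if A₀.live then B.fin else S.live) + 12]
18. n9.fin = 22  [terminal]
19. n0.depth = 3  [c.fin + S₀.live - 46]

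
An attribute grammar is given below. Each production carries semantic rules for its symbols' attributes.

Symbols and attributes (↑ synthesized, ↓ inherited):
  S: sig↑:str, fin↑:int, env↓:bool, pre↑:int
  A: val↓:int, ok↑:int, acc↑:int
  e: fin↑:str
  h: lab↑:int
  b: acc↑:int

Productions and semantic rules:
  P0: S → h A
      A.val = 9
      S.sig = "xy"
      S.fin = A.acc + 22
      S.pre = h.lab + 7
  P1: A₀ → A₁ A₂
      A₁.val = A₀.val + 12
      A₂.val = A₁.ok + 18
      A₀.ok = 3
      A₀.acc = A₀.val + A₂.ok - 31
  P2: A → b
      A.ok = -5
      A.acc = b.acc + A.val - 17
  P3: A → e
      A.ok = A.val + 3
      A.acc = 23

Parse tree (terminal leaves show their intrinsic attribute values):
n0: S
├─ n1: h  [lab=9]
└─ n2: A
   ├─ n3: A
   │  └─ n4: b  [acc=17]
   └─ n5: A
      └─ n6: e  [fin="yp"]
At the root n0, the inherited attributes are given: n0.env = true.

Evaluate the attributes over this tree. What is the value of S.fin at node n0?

16

1. n0.env = true  [given at root]
2. n1.lab = 9  [terminal]
3. n2.val = 9  [9]
4. n3.val = 21  [A₀.val + 12]
5. n4.acc = 17  [terminal]
6. n3.ok = -5  [-5]
7. n3.acc = 21  [b.acc + A.val - 17]
8. n5.val = 13  [A₁.ok + 18]
9. n6.fin = "yp"  [terminal]
10. n5.ok = 16  [A.val + 3]
11. n5.acc = 23  [23]
12. n2.ok = 3  [3]
13. n2.acc = -6  [A₀.val + A₂.ok - 31]
14. n0.sig = "xy"  ["xy"]
15. n0.fin = 16  [A.acc + 22]
16. n0.pre = 16  [h.lab + 7]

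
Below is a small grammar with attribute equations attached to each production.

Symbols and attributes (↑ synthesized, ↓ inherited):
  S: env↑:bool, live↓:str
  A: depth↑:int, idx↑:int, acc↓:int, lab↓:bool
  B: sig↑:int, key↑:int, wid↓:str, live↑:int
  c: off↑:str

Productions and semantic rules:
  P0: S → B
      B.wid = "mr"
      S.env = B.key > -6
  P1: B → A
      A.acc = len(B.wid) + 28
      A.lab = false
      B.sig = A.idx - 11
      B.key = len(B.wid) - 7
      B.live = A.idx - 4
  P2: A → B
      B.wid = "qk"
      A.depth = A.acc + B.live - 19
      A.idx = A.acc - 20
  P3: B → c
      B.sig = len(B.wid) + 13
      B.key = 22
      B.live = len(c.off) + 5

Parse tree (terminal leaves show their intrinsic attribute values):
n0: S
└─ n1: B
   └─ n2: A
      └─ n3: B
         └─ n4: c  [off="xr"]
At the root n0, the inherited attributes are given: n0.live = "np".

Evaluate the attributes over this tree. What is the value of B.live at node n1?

6

1. n0.live = "np"  [given at root]
2. n1.wid = "mr"  ["mr"]
3. n2.acc = 30  [len(B.wid) + 28]
4. n2.lab = false  [false]
5. n3.wid = "qk"  ["qk"]
6. n4.off = "xr"  [terminal]
7. n3.sig = 15  [len(B.wid) + 13]
8. n3.key = 22  [22]
9. n3.live = 7  [len(c.off) + 5]
10. n2.depth = 18  [A.acc + B.live - 19]
11. n2.idx = 10  [A.acc - 20]
12. n1.sig = -1  [A.idx - 11]
13. n1.key = -5  [len(B.wid) - 7]
14. n1.live = 6  [A.idx - 4]
15. n0.env = true  [B.key > -6]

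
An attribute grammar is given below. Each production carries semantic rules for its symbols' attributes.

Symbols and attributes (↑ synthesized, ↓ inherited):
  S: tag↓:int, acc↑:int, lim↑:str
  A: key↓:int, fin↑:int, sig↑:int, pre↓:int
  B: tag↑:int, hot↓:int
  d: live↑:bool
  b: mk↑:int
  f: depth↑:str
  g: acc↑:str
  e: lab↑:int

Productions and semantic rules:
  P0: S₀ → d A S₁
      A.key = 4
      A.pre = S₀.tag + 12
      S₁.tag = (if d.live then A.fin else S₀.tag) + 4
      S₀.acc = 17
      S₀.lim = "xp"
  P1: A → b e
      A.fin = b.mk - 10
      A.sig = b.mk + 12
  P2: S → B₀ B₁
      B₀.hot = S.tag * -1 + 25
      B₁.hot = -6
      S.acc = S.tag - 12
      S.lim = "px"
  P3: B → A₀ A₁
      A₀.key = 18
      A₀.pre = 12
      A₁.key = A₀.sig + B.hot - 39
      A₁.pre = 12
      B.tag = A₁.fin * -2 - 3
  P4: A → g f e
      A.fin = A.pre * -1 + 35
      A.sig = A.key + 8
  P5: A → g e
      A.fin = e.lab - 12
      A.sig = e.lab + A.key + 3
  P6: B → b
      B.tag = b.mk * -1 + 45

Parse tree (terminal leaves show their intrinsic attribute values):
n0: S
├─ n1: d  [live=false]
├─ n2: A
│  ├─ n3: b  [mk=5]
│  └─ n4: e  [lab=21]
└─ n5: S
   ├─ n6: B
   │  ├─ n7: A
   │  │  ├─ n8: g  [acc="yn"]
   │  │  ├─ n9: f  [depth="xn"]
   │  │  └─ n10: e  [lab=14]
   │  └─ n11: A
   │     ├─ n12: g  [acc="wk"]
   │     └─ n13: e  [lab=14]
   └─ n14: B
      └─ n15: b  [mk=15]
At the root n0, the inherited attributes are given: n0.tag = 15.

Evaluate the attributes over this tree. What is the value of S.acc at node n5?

1. n0.tag = 15  [given at root]
2. n1.live = false  [terminal]
3. n2.key = 4  [4]
4. n2.pre = 27  [S₀.tag + 12]
5. n3.mk = 5  [terminal]
6. n4.lab = 21  [terminal]
7. n2.fin = -5  [b.mk - 10]
8. n2.sig = 17  [b.mk + 12]
9. n5.tag = 19  [(if d.live then A.fin else S₀.tag) + 4]
10. n6.hot = 6  [S.tag * -1 + 25]
11. n7.key = 18  [18]
12. n7.pre = 12  [12]
13. n8.acc = "yn"  [terminal]
14. n9.depth = "xn"  [terminal]
15. n10.lab = 14  [terminal]
16. n7.fin = 23  [A.pre * -1 + 35]
17. n7.sig = 26  [A.key + 8]
18. n11.key = -7  [A₀.sig + B.hot - 39]
19. n11.pre = 12  [12]
20. n12.acc = "wk"  [terminal]
21. n13.lab = 14  [terminal]
22. n11.fin = 2  [e.lab - 12]
23. n11.sig = 10  [e.lab + A.key + 3]
24. n6.tag = -7  [A₁.fin * -2 - 3]
25. n14.hot = -6  [-6]
26. n15.mk = 15  [terminal]
27. n14.tag = 30  [b.mk * -1 + 45]
28. n5.acc = 7  [S.tag - 12]
29. n5.lim = "px"  ["px"]
30. n0.acc = 17  [17]
31. n0.lim = "xp"  ["xp"]

7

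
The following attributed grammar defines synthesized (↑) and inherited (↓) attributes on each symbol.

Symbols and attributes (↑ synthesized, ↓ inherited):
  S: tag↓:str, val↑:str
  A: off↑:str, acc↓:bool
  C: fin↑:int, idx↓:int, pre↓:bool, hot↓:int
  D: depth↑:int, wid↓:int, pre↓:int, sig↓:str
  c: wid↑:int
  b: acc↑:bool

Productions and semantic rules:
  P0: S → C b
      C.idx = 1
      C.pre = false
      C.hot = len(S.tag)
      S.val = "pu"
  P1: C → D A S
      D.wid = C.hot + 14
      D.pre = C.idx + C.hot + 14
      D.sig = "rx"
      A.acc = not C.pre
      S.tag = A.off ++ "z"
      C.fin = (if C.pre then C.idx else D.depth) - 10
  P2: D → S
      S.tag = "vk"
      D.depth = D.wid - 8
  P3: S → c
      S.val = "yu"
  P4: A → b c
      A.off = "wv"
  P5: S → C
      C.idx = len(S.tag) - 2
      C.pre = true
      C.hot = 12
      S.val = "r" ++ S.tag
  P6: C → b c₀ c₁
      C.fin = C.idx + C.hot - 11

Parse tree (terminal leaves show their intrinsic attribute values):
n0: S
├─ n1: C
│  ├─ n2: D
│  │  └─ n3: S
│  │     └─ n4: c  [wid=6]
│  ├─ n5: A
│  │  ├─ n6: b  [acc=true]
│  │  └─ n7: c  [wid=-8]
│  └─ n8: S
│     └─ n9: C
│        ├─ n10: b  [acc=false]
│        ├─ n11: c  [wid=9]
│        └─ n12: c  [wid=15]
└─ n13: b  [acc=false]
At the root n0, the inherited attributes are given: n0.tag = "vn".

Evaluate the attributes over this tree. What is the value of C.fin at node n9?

1. n0.tag = "vn"  [given at root]
2. n1.idx = 1  [1]
3. n1.pre = false  [false]
4. n1.hot = 2  [len(S.tag)]
5. n2.wid = 16  [C.hot + 14]
6. n2.pre = 17  [C.idx + C.hot + 14]
7. n2.sig = "rx"  ["rx"]
8. n3.tag = "vk"  ["vk"]
9. n4.wid = 6  [terminal]
10. n3.val = "yu"  ["yu"]
11. n2.depth = 8  [D.wid - 8]
12. n5.acc = true  [not C.pre]
13. n6.acc = true  [terminal]
14. n7.wid = -8  [terminal]
15. n5.off = "wv"  ["wv"]
16. n8.tag = "wvz"  [A.off ++ "z"]
17. n9.idx = 1  [len(S.tag) - 2]
18. n9.pre = true  [true]
19. n9.hot = 12  [12]
20. n10.acc = false  [terminal]
21. n11.wid = 9  [terminal]
22. n12.wid = 15  [terminal]
23. n9.fin = 2  [C.idx + C.hot - 11]
24. n8.val = "rwvz"  ["r" ++ S.tag]
25. n1.fin = -2  [(if C.pre then C.idx else D.depth) - 10]
26. n13.acc = false  [terminal]
27. n0.val = "pu"  ["pu"]

2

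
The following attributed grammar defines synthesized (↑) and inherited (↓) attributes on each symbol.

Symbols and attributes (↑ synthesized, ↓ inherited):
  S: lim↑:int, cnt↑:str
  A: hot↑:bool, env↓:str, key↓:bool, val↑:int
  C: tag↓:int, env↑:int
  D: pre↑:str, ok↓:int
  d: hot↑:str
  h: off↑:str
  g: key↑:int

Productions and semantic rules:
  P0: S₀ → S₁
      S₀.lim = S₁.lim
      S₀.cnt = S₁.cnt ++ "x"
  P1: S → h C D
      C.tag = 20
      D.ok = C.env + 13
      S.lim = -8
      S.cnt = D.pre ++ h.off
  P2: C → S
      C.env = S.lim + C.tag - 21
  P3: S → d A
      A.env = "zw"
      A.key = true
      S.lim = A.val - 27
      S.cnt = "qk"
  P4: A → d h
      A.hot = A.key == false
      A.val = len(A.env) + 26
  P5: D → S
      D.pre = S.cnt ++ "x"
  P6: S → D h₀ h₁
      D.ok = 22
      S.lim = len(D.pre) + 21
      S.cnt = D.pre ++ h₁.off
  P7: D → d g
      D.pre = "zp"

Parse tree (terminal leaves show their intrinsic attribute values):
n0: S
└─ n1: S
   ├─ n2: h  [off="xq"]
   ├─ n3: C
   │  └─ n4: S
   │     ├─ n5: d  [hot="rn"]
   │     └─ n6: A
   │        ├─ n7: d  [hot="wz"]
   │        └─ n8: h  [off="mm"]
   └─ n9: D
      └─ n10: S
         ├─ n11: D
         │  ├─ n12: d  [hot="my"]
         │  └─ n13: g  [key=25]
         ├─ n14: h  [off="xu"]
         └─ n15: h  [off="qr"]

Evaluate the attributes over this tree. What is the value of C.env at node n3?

0

1. n2.off = "xq"  [terminal]
2. n3.tag = 20  [20]
3. n5.hot = "rn"  [terminal]
4. n6.env = "zw"  ["zw"]
5. n6.key = true  [true]
6. n7.hot = "wz"  [terminal]
7. n8.off = "mm"  [terminal]
8. n6.hot = false  [A.key == false]
9. n6.val = 28  [len(A.env) + 26]
10. n4.lim = 1  [A.val - 27]
11. n4.cnt = "qk"  ["qk"]
12. n3.env = 0  [S.lim + C.tag - 21]
13. n9.ok = 13  [C.env + 13]
14. n11.ok = 22  [22]
15. n12.hot = "my"  [terminal]
16. n13.key = 25  [terminal]
17. n11.pre = "zp"  ["zp"]
18. n14.off = "xu"  [terminal]
19. n15.off = "qr"  [terminal]
20. n10.lim = 23  [len(D.pre) + 21]
21. n10.cnt = "zpqr"  [D.pre ++ h₁.off]
22. n9.pre = "zpqrx"  [S.cnt ++ "x"]
23. n1.lim = -8  [-8]
24. n1.cnt = "zpqrxxq"  [D.pre ++ h.off]
25. n0.lim = -8  [S₁.lim]
26. n0.cnt = "zpqrxxqx"  [S₁.cnt ++ "x"]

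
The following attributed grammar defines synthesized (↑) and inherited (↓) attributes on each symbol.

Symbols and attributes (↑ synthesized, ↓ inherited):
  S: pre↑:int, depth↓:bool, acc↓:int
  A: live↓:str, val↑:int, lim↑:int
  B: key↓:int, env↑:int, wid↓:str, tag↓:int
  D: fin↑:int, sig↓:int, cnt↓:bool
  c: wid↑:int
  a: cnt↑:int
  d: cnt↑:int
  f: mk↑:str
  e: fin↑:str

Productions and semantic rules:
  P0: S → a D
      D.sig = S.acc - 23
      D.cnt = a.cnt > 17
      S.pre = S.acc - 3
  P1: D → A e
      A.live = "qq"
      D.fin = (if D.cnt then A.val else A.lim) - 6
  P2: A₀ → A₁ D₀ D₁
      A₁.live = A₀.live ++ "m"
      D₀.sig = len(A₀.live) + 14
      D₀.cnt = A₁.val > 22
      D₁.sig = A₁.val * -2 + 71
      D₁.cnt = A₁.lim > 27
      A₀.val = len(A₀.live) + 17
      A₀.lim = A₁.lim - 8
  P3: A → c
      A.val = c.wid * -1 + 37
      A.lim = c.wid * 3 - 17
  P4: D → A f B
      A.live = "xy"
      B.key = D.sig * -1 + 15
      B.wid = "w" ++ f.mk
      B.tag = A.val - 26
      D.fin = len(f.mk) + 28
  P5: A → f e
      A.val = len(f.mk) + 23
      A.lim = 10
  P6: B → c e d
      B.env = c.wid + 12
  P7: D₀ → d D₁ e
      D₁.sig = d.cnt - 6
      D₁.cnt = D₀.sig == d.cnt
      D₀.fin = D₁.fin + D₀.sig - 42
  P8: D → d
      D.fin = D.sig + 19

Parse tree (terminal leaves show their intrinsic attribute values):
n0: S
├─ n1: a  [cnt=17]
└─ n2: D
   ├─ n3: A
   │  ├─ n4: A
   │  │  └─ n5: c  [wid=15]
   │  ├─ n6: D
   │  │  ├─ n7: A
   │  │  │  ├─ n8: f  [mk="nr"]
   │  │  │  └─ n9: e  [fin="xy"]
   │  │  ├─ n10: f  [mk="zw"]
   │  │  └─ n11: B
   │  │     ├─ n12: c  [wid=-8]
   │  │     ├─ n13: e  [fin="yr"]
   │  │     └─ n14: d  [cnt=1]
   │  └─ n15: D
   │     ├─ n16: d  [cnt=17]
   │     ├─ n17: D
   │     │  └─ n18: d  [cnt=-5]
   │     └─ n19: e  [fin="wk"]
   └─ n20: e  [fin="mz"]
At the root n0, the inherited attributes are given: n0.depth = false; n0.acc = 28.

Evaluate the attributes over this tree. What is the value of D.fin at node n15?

1. n0.depth = false  [given at root]
2. n0.acc = 28  [given at root]
3. n1.cnt = 17  [terminal]
4. n2.sig = 5  [S.acc - 23]
5. n2.cnt = false  [a.cnt > 17]
6. n3.live = "qq"  ["qq"]
7. n4.live = "qqm"  [A₀.live ++ "m"]
8. n5.wid = 15  [terminal]
9. n4.val = 22  [c.wid * -1 + 37]
10. n4.lim = 28  [c.wid * 3 - 17]
11. n6.sig = 16  [len(A₀.live) + 14]
12. n6.cnt = false  [A₁.val > 22]
13. n7.live = "xy"  ["xy"]
14. n8.mk = "nr"  [terminal]
15. n9.fin = "xy"  [terminal]
16. n7.val = 25  [len(f.mk) + 23]
17. n7.lim = 10  [10]
18. n10.mk = "zw"  [terminal]
19. n11.key = -1  [D.sig * -1 + 15]
20. n11.wid = "wzw"  ["w" ++ f.mk]
21. n11.tag = -1  [A.val - 26]
22. n12.wid = -8  [terminal]
23. n13.fin = "yr"  [terminal]
24. n14.cnt = 1  [terminal]
25. n11.env = 4  [c.wid + 12]
26. n6.fin = 30  [len(f.mk) + 28]
27. n15.sig = 27  [A₁.val * -2 + 71]
28. n15.cnt = true  [A₁.lim > 27]
29. n16.cnt = 17  [terminal]
30. n17.sig = 11  [d.cnt - 6]
31. n17.cnt = false  [D₀.sig == d.cnt]
32. n18.cnt = -5  [terminal]
33. n17.fin = 30  [D.sig + 19]
34. n19.fin = "wk"  [terminal]
35. n15.fin = 15  [D₁.fin + D₀.sig - 42]
36. n3.val = 19  [len(A₀.live) + 17]
37. n3.lim = 20  [A₁.lim - 8]
38. n20.fin = "mz"  [terminal]
39. n2.fin = 14  [(if D.cnt then A.val else A.lim) - 6]
40. n0.pre = 25  [S.acc - 3]

15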